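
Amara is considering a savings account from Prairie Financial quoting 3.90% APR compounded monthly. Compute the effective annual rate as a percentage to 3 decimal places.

3.970%

EAR = (1 + 0.0390/12)^12 − 1.
= 1.039705 − 1 = 3.970%.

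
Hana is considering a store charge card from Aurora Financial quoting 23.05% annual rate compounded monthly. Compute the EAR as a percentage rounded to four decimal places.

25.6480%

EAR = (1 + 0.2305/12)^12 − 1.
= 1.256480 − 1 = 25.6480%.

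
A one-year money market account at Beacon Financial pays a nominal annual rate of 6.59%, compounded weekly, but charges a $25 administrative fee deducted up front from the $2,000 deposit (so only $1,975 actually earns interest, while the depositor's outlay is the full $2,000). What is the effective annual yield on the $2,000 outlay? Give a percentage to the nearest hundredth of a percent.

5.47%

Value after one year: 1,975 × (1 + 0.0659/52)^52 = 1,975 × 1.068075 = $2,109.45.
Effective yield on the $2,000 outlay: 2,109.45 / 2,000 − 1 = 0.054724 = 5.47%.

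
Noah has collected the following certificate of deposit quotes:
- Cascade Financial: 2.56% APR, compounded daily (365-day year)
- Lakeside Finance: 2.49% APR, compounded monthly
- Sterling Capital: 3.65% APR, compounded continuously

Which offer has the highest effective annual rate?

Cascade Financial: (1 + 0.0256/365)^365 − 1 = 2.593%
Lakeside Finance: (1 + 0.0249/12)^12 − 1 = 2.519%
Sterling Capital: e^0.0365 − 1 = 3.717%
The highest effective annual rate is Sterling Capital at 3.717%.

Sterling Capital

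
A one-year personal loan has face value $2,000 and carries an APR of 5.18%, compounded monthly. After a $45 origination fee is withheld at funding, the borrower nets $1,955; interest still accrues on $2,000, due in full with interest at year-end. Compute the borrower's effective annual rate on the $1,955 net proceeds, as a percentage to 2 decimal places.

Amount owed after one year: 2,000 × (1 + 0.0518/12)^12 = 2,000 × 1.053048 = $2,106.10.
Effective rate on net proceeds: 2,106.10 / 1,955 − 1 = 0.077287 = 7.73%.

7.73%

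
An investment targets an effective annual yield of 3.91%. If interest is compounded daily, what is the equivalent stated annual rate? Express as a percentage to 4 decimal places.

3.8357%

(1 + r/365)^365 − 1 = 0.0391, so 1 + r/365 = 1.0391^(1/365).
r/365 = 0.000105, so r = 0.038357 = 3.8357%.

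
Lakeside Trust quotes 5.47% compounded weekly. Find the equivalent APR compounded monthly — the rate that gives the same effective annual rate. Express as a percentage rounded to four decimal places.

EAR = (1 + 0.0547/52)^52 − 1 = 0.056193.
Solve (1 + r/12)^12 = 1.056193: r/12 = 1.056193^(1/12) − 1 = 0.004566, so r = 0.054796 = 5.4796%.

5.4796%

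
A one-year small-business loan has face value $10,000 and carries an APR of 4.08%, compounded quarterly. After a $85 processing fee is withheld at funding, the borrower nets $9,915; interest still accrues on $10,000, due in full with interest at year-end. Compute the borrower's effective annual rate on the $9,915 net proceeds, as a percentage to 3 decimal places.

5.036%

Amount owed after one year: 10,000 × (1 + 0.0408/4)^4 = 10,000 × 1.041428 = $10,414.28.
Effective rate on net proceeds: 10,414.28 / 9,915 − 1 = 0.050357 = 5.036%.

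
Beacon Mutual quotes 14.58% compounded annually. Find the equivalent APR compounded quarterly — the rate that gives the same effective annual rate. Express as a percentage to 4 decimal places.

13.8445%

Compounded annually, EAR = nominal = 0.145800.
Solve (1 + r/4)^4 = 1.145800: r/4 = 1.145800^(1/4) − 1 = 0.034611, so r = 0.138445 = 13.8445%.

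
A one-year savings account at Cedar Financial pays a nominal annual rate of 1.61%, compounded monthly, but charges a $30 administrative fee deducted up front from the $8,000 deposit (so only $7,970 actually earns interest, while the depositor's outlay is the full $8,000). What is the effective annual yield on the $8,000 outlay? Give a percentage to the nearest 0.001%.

1.241%

Value after one year: 7,970 × (1 + 0.0161/12)^12 = 7,970 × 1.016219 = $8,099.27.
Effective yield on the $8,000 outlay: 8,099.27 / 8,000 − 1 = 0.012409 = 1.241%.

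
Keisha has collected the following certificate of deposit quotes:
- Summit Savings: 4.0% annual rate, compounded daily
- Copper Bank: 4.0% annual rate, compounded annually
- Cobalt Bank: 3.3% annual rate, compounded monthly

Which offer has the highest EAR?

Summit Savings

Summit Savings: (1 + 0.040/365)^365 − 1 = 4.081%
Copper Bank: compounded annually, EAR = 4.000%
Cobalt Bank: (1 + 0.033/12)^12 − 1 = 3.350%
The highest effective annual rate is Summit Savings at 4.081%.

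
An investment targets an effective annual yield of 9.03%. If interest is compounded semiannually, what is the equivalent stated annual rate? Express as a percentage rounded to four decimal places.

(1 + r/2)^2 − 1 = 0.0903, so 1 + r/2 = 1.0903^(1/2).
r/2 = 0.044174, so r = 0.088349 = 8.8349%.

8.8349%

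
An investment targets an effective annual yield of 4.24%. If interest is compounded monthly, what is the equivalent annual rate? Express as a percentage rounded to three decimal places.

4.160%

(1 + r/12)^12 − 1 = 0.0424, so 1 + r/12 = 1.0424^(1/12).
r/12 = 0.003466, so r = 0.041598 = 4.160%.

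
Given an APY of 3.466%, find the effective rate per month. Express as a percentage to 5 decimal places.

0.28434%

The per-month rate i satisfies (1 + i)^12 = 1 + 0.03466.
i = 1.03466^(1/12) − 1 = 0.0028434 = 0.28434%.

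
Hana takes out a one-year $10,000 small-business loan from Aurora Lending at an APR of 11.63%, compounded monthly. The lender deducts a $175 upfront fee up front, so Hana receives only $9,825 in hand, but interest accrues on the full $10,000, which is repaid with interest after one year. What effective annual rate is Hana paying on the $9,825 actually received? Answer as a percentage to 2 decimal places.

14.27%

Amount owed after one year: 10,000 × (1 + 0.1163/12)^12 = 10,000 × 1.122704 = $11,227.04.
Effective rate on net proceeds: 11,227.04 / 9,825 − 1 = 0.142701 = 14.27%.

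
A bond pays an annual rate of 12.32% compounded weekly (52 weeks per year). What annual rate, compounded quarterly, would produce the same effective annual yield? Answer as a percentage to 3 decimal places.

12.497%

EAR = (1 + 0.1232/52)^52 − 1 = 0.130946.
Solve (1 + r/4)^4 = 1.130946: r/4 = 1.130946^(1/4) − 1 = 0.031242, so r = 0.124967 = 12.497%.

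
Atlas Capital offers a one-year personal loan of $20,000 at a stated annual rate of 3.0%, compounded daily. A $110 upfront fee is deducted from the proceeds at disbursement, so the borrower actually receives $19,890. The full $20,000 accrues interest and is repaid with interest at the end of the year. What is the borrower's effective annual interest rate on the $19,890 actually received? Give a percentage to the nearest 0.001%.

Amount owed after one year: 20,000 × (1 + 0.030/365)^365 = 20,000 × 1.030453 = $20,609.07.
Effective rate on net proceeds: 20,609.07 / 19,890 − 1 = 0.036152 = 3.615%.

3.615%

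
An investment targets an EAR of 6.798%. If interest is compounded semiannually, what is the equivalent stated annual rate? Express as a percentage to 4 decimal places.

(1 + r/2)^2 − 1 = 0.06798, so 1 + r/2 = 1.06798^(1/2).
r/2 = 0.033431, so r = 0.066862 = 6.6862%.

6.6862%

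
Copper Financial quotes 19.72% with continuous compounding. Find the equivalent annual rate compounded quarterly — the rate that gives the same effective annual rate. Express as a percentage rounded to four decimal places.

20.2142%

EAR under continuous compounding: e^0.1972 − 1 = 0.217988.
Solve (1 + r/4)^4 = 1.217988: r/4 = 1.217988^(1/4) − 1 = 0.050535, so r = 0.202142 = 20.2142%.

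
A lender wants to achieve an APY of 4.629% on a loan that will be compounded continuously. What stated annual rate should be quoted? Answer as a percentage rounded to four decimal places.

Continuous: nominal r satisfies e^r − 1 = 0.04629.
r = ln(1 + 0.04629) = ln(1.04629) = 0.045251 = 4.5251%.

4.5251%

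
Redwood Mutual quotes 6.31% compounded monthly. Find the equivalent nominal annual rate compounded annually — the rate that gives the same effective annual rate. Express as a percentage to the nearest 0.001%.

6.496%

EAR = (1 + 0.0631/12)^12 − 1 = 0.064957.
Compounded annually, the equivalent nominal rate is the EAR itself: 6.496%.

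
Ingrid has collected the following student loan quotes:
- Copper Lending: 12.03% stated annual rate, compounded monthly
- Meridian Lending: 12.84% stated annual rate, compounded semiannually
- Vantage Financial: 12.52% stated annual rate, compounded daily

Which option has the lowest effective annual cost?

Copper Lending: (1 + 0.1203/12)^12 − 1 = 12.716%
Meridian Lending: (1 + 0.1284/2)^2 − 1 = 13.252%
Vantage Financial: (1 + 0.1252/365)^365 − 1 = 13.335%
The lowest effective annual rate is Copper Lending at 12.716%.

Copper Lending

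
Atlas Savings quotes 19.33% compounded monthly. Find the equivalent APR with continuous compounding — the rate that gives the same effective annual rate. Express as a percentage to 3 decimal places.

EAR = (1 + 0.1933/12)^12 − 1 = 0.211379.
Equivalent continuous rate: r = ln(1 + 0.211379) = 0.191760 = 19.176%.

19.176%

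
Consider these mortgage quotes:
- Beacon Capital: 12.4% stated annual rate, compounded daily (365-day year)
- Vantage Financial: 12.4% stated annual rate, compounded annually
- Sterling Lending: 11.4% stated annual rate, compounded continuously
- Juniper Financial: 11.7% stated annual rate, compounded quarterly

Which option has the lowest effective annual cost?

Sterling Lending

Beacon Capital: (1 + 0.124/365)^365 − 1 = 13.199%
Vantage Financial: compounded annually, EAR = 12.400%
Sterling Lending: e^0.114 − 1 = 12.075%
Juniper Financial: (1 + 0.117/4)^4 − 1 = 12.223%
The lowest effective annual rate is Sterling Lending at 12.075%.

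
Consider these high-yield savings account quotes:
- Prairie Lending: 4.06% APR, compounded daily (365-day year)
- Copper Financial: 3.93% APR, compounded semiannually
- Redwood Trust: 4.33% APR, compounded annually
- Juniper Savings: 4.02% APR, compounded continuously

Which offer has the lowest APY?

Prairie Lending: (1 + 0.0406/365)^365 − 1 = 4.143%
Copper Financial: (1 + 0.0393/2)^2 − 1 = 3.969%
Redwood Trust: compounded annually, EAR = 4.330%
Juniper Savings: e^0.0402 − 1 = 4.102%
The lowest effective annual rate is Copper Financial at 3.969%.

Copper Financial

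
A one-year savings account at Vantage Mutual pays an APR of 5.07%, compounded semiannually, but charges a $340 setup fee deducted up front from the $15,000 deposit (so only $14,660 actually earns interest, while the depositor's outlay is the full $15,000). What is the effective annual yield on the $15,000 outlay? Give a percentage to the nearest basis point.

2.75%

Value after one year: 14,660 × (1 + 0.0507/2)^2 = 14,660 × 1.051343 = $15,412.68.
Effective yield on the $15,000 outlay: 15,412.68 / 15,000 − 1 = 0.027512 = 2.75%.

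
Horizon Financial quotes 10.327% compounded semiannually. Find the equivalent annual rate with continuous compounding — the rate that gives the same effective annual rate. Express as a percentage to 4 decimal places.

10.0692%

EAR = (1 + 0.10327/2)^2 − 1 = 0.105936.
Equivalent continuous rate: r = ln(1 + 0.105936) = 0.100692 = 10.0692%.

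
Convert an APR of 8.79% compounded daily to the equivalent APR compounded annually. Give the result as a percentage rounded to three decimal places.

EAR = (1 + 0.0879/365)^365 − 1 = 0.091867.
Compounded annually, the equivalent nominal rate is the EAR itself: 9.187%.

9.187%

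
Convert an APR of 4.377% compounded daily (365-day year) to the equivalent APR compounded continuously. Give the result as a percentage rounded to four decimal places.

EAR = (1 + 0.04377/365)^365 − 1 = 0.044739.
Equivalent continuous rate: r = ln(1 + 0.044739) = 0.043767 = 4.3767%.

4.3767%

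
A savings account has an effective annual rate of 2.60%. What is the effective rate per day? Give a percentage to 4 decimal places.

0.0070%

The per-day rate i satisfies (1 + i)^365 = 1 + 0.0260.
i = 1.0260^(1/365) − 1 = 0.0000703 = 0.0070%.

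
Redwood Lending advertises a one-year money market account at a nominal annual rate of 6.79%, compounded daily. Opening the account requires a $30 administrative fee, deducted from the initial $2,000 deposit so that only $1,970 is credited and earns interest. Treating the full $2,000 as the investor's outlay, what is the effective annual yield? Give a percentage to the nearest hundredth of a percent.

5.42%

Value after one year: 1,970 × (1 + 0.0679/365)^365 = 1,970 × 1.070252 = $2,108.40.
Effective yield on the $2,000 outlay: 2,108.40 / 2,000 − 1 = 0.054198 = 5.42%.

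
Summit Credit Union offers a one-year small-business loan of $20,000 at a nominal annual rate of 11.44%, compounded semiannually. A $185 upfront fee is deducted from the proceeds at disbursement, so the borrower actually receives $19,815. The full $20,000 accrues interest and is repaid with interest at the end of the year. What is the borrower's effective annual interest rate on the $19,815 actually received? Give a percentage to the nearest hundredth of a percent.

12.81%

Amount owed after one year: 20,000 × (1 + 0.1144/2)^2 = 20,000 × 1.117672 = $22,353.44.
Effective rate on net proceeds: 22,353.44 / 19,815 − 1 = 0.128107 = 12.81%.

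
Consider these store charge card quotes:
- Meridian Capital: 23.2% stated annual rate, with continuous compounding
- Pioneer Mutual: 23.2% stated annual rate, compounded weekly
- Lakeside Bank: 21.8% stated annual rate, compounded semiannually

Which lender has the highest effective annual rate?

Meridian Capital: e^0.232 − 1 = 26.112%
Pioneer Mutual: (1 + 0.232/52)^52 − 1 = 26.047%
Lakeside Bank: (1 + 0.218/2)^2 − 1 = 22.988%
The highest effective annual rate is Meridian Capital at 26.112%.

Meridian Capital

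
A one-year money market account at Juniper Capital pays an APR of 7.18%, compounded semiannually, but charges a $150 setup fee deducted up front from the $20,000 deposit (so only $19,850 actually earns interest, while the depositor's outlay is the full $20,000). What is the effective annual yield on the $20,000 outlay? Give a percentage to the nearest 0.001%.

6.504%

Value after one year: 19,850 × (1 + 0.0718/2)^2 = 19,850 × 1.073089 = $21,300.81.
Effective yield on the $20,000 outlay: 21,300.81 / 20,000 − 1 = 0.065041 = 6.504%.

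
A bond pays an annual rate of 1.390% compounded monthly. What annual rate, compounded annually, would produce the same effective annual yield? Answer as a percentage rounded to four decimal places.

1.3989%

EAR = (1 + 0.01390/12)^12 − 1 = 0.013989.
Compounded annually, the equivalent nominal rate is the EAR itself: 1.3989%.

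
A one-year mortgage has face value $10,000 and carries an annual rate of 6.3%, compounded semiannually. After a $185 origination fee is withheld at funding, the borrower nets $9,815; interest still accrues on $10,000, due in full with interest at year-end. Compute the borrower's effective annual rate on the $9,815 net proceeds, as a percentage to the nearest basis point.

8.40%

Amount owed after one year: 10,000 × (1 + 0.063/2)^2 = 10,000 × 1.063992 = $10,639.92.
Effective rate on net proceeds: 10,639.92 / 9,815 − 1 = 0.084047 = 8.40%.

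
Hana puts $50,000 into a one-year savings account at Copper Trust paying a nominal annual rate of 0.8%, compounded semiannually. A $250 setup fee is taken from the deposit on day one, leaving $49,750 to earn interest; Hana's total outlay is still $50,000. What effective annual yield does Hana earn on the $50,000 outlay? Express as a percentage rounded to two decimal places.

Value after one year: 49,750 × (1 + 0.008/2)^2 = 49,750 × 1.008016 = $50,148.80.
Effective yield on the $50,000 outlay: 50,148.80 / 50,000 − 1 = 0.002976 = 0.30%.

0.30%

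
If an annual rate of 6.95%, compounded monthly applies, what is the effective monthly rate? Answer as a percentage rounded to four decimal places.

0.5792%

With a nominal annual rate compounded monthly, the periodic rate is the nominal rate divided by 12.
i = 0.0695 / 12 = 0.0057917 = 0.5792%.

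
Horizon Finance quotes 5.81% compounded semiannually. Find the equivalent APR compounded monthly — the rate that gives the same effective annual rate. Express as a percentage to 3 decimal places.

5.741%

EAR = (1 + 0.0581/2)^2 − 1 = 0.058944.
Solve (1 + r/12)^12 = 1.058944: r/12 = 1.058944^(1/12) − 1 = 0.004784, so r = 0.057409 = 5.741%.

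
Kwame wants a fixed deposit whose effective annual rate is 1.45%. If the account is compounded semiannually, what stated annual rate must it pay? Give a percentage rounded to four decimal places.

(1 + r/2)^2 − 1 = 0.0145, so 1 + r/2 = 1.0145^(1/2).
r/2 = 0.007224, so r = 0.014448 = 1.4448%.

1.4448%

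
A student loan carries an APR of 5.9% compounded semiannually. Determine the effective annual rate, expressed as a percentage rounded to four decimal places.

5.9870%

EAR = (1 + 0.059/2)^2 − 1.
= 1.059870 − 1 = 5.9870%.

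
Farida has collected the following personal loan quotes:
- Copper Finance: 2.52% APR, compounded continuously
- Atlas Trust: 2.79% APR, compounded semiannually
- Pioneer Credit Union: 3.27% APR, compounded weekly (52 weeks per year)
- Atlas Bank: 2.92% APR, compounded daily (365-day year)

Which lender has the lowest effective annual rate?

Copper Finance: e^0.0252 − 1 = 2.552%
Atlas Trust: (1 + 0.0279/2)^2 − 1 = 2.809%
Pioneer Credit Union: (1 + 0.0327/52)^52 − 1 = 3.323%
Atlas Bank: (1 + 0.0292/365)^365 − 1 = 2.963%
The lowest effective annual rate is Copper Finance at 2.552%.

Copper Finance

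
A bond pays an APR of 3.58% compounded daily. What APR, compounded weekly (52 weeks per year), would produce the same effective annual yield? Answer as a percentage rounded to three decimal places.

3.581%

EAR = (1 + 0.0358/365)^365 − 1 = 0.036447.
Solve (1 + r/52)^52 = 1.036447: r/52 = 1.036447^(1/52) − 1 = 0.000689, so r = 0.035811 = 3.581%.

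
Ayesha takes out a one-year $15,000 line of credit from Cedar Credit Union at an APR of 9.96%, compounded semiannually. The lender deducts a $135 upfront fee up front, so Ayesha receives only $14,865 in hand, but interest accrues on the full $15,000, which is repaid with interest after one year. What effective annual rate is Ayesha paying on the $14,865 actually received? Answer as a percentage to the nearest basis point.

Amount owed after one year: 15,000 × (1 + 0.0996/2)^2 = 15,000 × 1.102080 = $16,531.20.
Effective rate on net proceeds: 16,531.20 / 14,865 − 1 = 0.112089 = 11.21%.

11.21%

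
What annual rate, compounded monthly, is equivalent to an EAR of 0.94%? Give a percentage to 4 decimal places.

0.9360%

(1 + r/12)^12 − 1 = 0.0094, so 1 + r/12 = 1.0094^(1/12).
r/12 = 0.000780, so r = 0.009360 = 0.9360%.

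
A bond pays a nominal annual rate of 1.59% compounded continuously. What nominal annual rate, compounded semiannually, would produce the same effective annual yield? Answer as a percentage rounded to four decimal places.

EAR under continuous compounding: e^0.0159 − 1 = 0.016027.
Solve (1 + r/2)^2 = 1.016027: r/2 = 1.016027^(1/2) − 1 = 0.007982, so r = 0.015963 = 1.5963%.

1.5963%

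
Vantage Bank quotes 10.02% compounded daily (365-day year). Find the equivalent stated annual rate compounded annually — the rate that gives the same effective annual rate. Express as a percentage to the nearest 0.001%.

10.538%

EAR = (1 + 0.1002/365)^365 − 1 = 0.105377.
Compounded annually, the equivalent nominal rate is the EAR itself: 10.538%.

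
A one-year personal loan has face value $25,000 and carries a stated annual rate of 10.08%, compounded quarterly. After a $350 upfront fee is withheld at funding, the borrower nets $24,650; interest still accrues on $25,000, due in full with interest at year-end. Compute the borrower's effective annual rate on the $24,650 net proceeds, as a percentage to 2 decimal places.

Amount owed after one year: 25,000 × (1 + 0.1008/4)^4 = 25,000 × 1.104675 = $27,616.87.
Effective rate on net proceeds: 27,616.87 / 24,650 − 1 = 0.120360 = 12.04%.

12.04%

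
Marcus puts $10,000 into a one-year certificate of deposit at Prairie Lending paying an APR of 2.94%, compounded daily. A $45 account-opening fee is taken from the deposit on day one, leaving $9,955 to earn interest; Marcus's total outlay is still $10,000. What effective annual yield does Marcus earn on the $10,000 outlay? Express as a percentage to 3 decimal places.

2.520%

Value after one year: 9,955 × (1 + 0.0294/365)^365 = 9,955 × 1.029835 = $10,252.01.
Effective yield on the $10,000 outlay: 10,252.01 / 10,000 − 1 = 0.025201 = 2.520%.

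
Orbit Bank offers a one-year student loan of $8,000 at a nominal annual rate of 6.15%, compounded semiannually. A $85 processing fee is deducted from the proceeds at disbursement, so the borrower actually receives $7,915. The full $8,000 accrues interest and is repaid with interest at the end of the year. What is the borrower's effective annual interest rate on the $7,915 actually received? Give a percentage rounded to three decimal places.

7.386%

Amount owed after one year: 8,000 × (1 + 0.0615/2)^2 = 8,000 × 1.062446 = $8,499.56.
Effective rate on net proceeds: 8,499.56 / 7,915 − 1 = 0.073855 = 7.386%.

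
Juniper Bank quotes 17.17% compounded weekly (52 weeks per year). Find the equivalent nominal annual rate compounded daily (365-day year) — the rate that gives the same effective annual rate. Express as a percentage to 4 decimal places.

EAR = (1 + 0.1717/52)^52 − 1 = 0.186986.
Solve (1 + r/365)^365 = 1.186986: r/365 = 1.186986^(1/365) − 1 = 0.000470, so r = 0.171457 = 17.1457%.

17.1457%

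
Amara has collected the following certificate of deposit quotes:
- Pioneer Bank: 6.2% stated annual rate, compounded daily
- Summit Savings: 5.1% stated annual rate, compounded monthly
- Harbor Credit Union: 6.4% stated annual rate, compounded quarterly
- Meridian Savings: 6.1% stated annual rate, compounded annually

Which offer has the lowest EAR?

Summit Savings

Pioneer Bank: (1 + 0.062/365)^365 − 1 = 6.396%
Summit Savings: (1 + 0.051/12)^12 − 1 = 5.221%
Harbor Credit Union: (1 + 0.064/4)^4 − 1 = 6.555%
Meridian Savings: compounded annually, EAR = 6.100%
The lowest effective annual rate is Summit Savings at 5.221%.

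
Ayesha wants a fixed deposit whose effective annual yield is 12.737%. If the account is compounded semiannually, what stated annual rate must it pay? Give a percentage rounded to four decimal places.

12.3554%

(1 + r/2)^2 − 1 = 0.12737, so 1 + r/2 = 1.12737^(1/2).
r/2 = 0.061777, so r = 0.123554 = 12.3554%.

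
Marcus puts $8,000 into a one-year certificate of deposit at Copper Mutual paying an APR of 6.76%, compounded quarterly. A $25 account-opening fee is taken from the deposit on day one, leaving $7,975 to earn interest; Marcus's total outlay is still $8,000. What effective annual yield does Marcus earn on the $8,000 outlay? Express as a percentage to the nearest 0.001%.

6.599%

Value after one year: 7,975 × (1 + 0.0676/4)^4 = 7,975 × 1.069333 = $8,527.93.
Effective yield on the $8,000 outlay: 8,527.93 / 8,000 − 1 = 0.065991 = 6.599%.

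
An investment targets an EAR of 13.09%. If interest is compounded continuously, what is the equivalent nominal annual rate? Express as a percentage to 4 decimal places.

12.3014%

Continuous: nominal r satisfies e^r − 1 = 0.1309.
r = ln(1 + 0.1309) = ln(1.1309) = 0.123014 = 12.3014%.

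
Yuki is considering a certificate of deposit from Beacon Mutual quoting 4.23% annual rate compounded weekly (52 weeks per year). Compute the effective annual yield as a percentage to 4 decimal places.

EAR = (1 + 0.0423/52)^52 − 1.
= 1.043189 − 1 = 4.3189%.

4.3189%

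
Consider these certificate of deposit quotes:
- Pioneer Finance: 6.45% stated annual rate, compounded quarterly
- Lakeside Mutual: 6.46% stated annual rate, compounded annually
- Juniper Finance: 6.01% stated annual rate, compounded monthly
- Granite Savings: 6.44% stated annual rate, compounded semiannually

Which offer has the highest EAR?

Pioneer Finance: (1 + 0.0645/4)^4 − 1 = 6.608%
Lakeside Mutual: compounded annually, EAR = 6.460%
Juniper Finance: (1 + 0.0601/12)^12 − 1 = 6.178%
Granite Savings: (1 + 0.0644/2)^2 − 1 = 6.544%
The highest effective annual rate is Pioneer Finance at 6.608%.

Pioneer Finance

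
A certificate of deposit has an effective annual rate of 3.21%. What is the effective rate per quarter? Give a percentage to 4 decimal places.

The per-quarter rate i satisfies (1 + i)^4 = 1 + 0.0321.
i = 1.0321^(1/4) − 1 = 0.0079302 = 0.7930%.

0.7930%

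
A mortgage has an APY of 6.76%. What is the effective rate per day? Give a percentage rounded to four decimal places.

0.0179%

The per-day rate i satisfies (1 + i)^365 = 1 + 0.0676.
i = 1.0676^(1/365) − 1 = 0.0001792 = 0.0179%.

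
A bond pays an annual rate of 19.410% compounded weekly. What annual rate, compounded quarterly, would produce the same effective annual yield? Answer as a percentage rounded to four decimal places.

19.8507%

EAR = (1 + 0.19410/52)^52 − 1 = 0.213779.
Solve (1 + r/4)^4 = 1.213779: r/4 = 1.213779^(1/4) − 1 = 0.049627, so r = 0.198507 = 19.8507%.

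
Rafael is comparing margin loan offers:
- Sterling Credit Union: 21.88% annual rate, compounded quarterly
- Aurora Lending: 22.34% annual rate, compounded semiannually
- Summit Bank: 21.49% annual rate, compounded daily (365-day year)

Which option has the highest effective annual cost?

Summit Bank

Sterling Credit Union: (1 + 0.2188/4)^4 − 1 = 23.742%
Aurora Lending: (1 + 0.2234/2)^2 − 1 = 23.588%
Summit Bank: (1 + 0.2149/365)^365 − 1 = 23.966%
The highest effective annual rate is Summit Bank at 23.966%.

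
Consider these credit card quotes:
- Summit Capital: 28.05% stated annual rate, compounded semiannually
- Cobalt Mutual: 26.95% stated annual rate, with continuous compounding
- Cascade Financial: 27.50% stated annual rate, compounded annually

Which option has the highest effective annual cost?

Summit Capital: (1 + 0.2805/2)^2 − 1 = 30.017%
Cobalt Mutual: e^0.2695 − 1 = 30.931%
Cascade Financial: compounded annually, EAR = 27.500%
The highest effective annual rate is Cobalt Mutual at 30.931%.

Cobalt Mutual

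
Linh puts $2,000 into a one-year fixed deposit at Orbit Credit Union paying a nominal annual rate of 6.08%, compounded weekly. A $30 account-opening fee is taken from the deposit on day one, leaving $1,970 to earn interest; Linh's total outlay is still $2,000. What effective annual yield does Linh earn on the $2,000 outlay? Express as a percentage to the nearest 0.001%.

4.671%

Value after one year: 1,970 × (1 + 0.0608/52)^52 = 1,970 × 1.062649 = $2,093.42.
Effective yield on the $2,000 outlay: 2,093.42 / 2,000 − 1 = 0.046709 = 4.671%.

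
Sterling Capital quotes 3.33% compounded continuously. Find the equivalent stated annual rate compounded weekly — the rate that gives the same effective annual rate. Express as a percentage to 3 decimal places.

EAR under continuous compounding: e^0.0333 − 1 = 0.033861.
Solve (1 + r/52)^52 = 1.033861: r/52 = 1.033861^(1/52) − 1 = 0.000641, so r = 0.033311 = 3.331%.

3.331%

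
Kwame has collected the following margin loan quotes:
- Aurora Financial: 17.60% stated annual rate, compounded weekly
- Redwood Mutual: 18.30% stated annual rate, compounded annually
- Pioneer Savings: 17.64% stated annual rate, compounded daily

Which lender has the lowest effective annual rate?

Aurora Financial: (1 + 0.1760/52)^52 − 1 = 19.208%
Redwood Mutual: compounded annually, EAR = 18.300%
Pioneer Savings: (1 + 0.1764/365)^365 − 1 = 19.286%
The lowest effective annual rate is Redwood Mutual at 18.300%.

Redwood Mutual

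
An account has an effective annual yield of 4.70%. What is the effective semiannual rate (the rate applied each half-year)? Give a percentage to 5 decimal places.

2.32302%

The per-half-year rate i satisfies (1 + i)^2 = 1 + 0.0470.
i = 1.0470^(1/2) − 1 = 0.0232302 = 2.32302%.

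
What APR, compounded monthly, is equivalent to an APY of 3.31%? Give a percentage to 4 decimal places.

(1 + r/12)^12 − 1 = 0.0331, so 1 + r/12 = 1.0331^(1/12).
r/12 = 0.002717, so r = 0.032608 = 3.2608%.

3.2608%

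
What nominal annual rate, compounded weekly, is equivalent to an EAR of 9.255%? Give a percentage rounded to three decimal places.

8.859%

(1 + r/52)^52 − 1 = 0.09255, so 1 + r/52 = 1.09255^(1/52).
r/52 = 0.001704, so r = 0.088590 = 8.859%.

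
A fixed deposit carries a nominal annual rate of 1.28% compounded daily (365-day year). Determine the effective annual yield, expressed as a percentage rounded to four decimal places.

EAR = (1 + 0.0128/365)^365 − 1.
= (1 + 0.000035)^365 − 1 = 1.012882 − 1 = 1.2882%.

1.2882%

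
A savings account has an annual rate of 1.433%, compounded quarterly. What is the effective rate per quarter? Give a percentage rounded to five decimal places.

0.35825%

With a nominal annual rate compounded quarterly, the periodic rate is the nominal rate divided by 4.
i = 0.01433 / 4 = 0.0035825 = 0.35825%.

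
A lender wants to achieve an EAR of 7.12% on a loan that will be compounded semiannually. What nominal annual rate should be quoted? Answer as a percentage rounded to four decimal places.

(1 + r/2)^2 − 1 = 0.0712, so 1 + r/2 = 1.0712^(1/2).
r/2 = 0.034988, so r = 0.069976 = 6.9976%.

6.9976%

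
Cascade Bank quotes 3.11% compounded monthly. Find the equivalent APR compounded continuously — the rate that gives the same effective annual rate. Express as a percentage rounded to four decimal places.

EAR = (1 + 0.0311/12)^12 − 1 = 0.031547.
Equivalent continuous rate: r = ln(1 + 0.031547) = 0.031060 = 3.1060%.

3.1060%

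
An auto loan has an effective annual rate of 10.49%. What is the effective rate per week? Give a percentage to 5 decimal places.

The per-week rate i satisfies (1 + i)^52 = 1 + 0.1049.
i = 1.1049^(1/52) − 1 = 0.0019202 = 0.19202%.

0.19202%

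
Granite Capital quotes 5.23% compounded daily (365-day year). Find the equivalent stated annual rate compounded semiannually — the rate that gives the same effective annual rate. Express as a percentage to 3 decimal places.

5.299%

EAR = (1 + 0.0523/365)^365 − 1 = 0.053688.
Solve (1 + r/2)^2 = 1.053688: r/2 = 1.053688^(1/2) − 1 = 0.026493, so r = 0.052986 = 5.299%.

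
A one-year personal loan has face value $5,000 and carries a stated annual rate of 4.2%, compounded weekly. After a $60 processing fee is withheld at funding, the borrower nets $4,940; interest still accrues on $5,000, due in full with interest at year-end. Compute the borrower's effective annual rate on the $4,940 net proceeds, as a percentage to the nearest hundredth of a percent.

5.55%

Amount owed after one year: 5,000 × (1 + 0.042/52)^52 = 5,000 × 1.042877 = $5,214.38.
Effective rate on net proceeds: 5,214.38 / 4,940 − 1 = 0.055543 = 5.55%.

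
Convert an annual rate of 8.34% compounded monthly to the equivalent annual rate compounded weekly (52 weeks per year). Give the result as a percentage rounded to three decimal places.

EAR = (1 + 0.0834/12)^12 − 1 = 0.086663.
Solve (1 + r/52)^52 = 1.086663: r/52 = 1.086663^(1/52) − 1 = 0.001600, so r = 0.083178 = 8.318%.

8.318%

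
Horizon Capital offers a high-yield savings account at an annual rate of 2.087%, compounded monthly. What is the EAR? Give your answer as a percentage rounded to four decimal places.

EAR = (1 + 0.02087/12)^12 − 1.
= 1.021071 − 1 = 2.1071%.

2.1071%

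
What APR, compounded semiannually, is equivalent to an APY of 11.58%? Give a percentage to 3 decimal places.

(1 + r/2)^2 − 1 = 0.1158, so 1 + r/2 = 1.1158^(1/2).
r/2 = 0.056314, so r = 0.112629 = 11.263%.

11.263%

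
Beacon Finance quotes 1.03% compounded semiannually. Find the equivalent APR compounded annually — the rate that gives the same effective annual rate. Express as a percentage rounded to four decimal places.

1.0327%

EAR = (1 + 0.0103/2)^2 − 1 = 0.010327.
Compounded annually, the equivalent nominal rate is the EAR itself: 1.0327%.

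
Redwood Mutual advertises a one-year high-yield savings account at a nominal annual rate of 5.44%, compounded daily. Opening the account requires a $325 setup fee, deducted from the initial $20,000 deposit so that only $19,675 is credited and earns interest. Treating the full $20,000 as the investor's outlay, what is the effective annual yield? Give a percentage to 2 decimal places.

3.87%

Value after one year: 19,675 × (1 + 0.0544/365)^365 = 19,675 × 1.055903 = $20,774.88.
Effective yield on the $20,000 outlay: 20,774.88 / 20,000 − 1 = 0.038744 = 3.87%.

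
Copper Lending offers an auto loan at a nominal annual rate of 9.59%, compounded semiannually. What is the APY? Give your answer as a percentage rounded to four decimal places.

EAR = (1 + 0.0959/2)^2 − 1.
= 1.098199 − 1 = 9.8199%.

9.8199%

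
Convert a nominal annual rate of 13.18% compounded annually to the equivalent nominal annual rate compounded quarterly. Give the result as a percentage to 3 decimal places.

Compounded annually, EAR = nominal = 0.131800.
Solve (1 + r/4)^4 = 1.131800: r/4 = 1.131800^(1/4) − 1 = 0.031436, so r = 0.125745 = 12.575%.

12.575%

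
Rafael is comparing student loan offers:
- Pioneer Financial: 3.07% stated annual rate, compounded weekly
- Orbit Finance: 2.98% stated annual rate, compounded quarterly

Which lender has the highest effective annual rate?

Pioneer Financial

Pioneer Financial: (1 + 0.0307/52)^52 − 1 = 3.117%
Orbit Finance: (1 + 0.0298/4)^4 − 1 = 3.013%
The highest effective annual rate is Pioneer Financial at 3.117%.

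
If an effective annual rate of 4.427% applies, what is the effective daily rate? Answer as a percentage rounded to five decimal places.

The per-day rate i satisfies (1 + i)^365 = 1 + 0.04427.
i = 1.04427^(1/365) − 1 = 0.0001187 = 0.01187%.

0.01187%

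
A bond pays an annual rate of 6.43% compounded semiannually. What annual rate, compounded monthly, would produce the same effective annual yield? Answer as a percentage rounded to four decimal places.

EAR = (1 + 0.0643/2)^2 − 1 = 0.065334.
Solve (1 + r/12)^12 = 1.065334: r/12 = 1.065334^(1/12) − 1 = 0.005288, so r = 0.063455 = 6.3455%.

6.3455%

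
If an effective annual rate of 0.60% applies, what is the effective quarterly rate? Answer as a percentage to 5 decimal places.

The per-quarter rate i satisfies (1 + i)^4 = 1 + 0.0060.
i = 1.0060^(1/4) − 1 = 0.0014966 = 0.14966%.

0.14966%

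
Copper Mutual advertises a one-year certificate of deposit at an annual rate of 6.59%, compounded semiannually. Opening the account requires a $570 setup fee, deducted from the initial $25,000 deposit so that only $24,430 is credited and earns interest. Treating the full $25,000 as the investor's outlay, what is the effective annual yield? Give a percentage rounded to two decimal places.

4.27%

Value after one year: 24,430 × (1 + 0.0659/2)^2 = 24,430 × 1.066986 = $26,066.46.
Effective yield on the $25,000 outlay: 26,066.46 / 25,000 − 1 = 0.042658 = 4.27%.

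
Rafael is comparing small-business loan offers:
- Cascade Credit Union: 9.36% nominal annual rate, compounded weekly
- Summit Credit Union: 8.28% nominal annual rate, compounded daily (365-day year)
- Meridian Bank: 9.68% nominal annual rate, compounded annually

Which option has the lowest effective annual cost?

Summit Credit Union

Cascade Credit Union: (1 + 0.0936/52)^52 − 1 = 9.803%
Summit Credit Union: (1 + 0.0828/365)^365 − 1 = 8.631%
Meridian Bank: compounded annually, EAR = 9.680%
The lowest effective annual rate is Summit Credit Union at 8.631%.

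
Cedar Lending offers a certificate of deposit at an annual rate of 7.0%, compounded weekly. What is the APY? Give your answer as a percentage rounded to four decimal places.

7.2458%

EAR = (1 + 0.070/52)^52 − 1.
= 1.072458 − 1 = 7.2458%.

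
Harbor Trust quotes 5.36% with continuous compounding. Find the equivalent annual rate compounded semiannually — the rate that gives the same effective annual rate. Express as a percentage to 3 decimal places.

EAR under continuous compounding: e^0.0536 − 1 = 0.055062.
Solve (1 + r/2)^2 = 1.055062: r/2 = 1.055062^(1/2) − 1 = 0.027162, so r = 0.054325 = 5.432%.

5.432%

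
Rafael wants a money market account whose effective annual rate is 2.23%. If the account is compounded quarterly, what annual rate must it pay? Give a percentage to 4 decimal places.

2.2116%

(1 + r/4)^4 − 1 = 0.0223, so 1 + r/4 = 1.0223^(1/4).
r/4 = 0.005529, so r = 0.022116 = 2.2116%.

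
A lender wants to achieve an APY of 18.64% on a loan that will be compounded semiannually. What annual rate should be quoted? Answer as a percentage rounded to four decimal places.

17.8440%

(1 + r/2)^2 − 1 = 0.1864, so 1 + r/2 = 1.1864^(1/2).
r/2 = 0.089220, so r = 0.178440 = 17.8440%.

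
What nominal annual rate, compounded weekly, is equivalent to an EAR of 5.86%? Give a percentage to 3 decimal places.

5.698%

(1 + r/52)^52 − 1 = 0.0586, so 1 + r/52 = 1.0586^(1/52).
r/52 = 0.001096, so r = 0.056978 = 5.698%.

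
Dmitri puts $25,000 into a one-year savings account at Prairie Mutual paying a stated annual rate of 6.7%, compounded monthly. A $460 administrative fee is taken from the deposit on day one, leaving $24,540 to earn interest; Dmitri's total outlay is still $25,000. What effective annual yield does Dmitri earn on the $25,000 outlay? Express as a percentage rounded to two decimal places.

Value after one year: 24,540 × (1 + 0.067/12)^12 = 24,540 × 1.069096 = $26,235.62.
Effective yield on the $25,000 outlay: 26,235.62 / 25,000 − 1 = 0.049425 = 4.94%.

4.94%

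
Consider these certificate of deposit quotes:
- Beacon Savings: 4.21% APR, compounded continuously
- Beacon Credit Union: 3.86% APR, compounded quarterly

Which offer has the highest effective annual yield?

Beacon Savings

Beacon Savings: e^0.0421 − 1 = 4.300%
Beacon Credit Union: (1 + 0.0386/4)^4 − 1 = 3.916%
The highest effective annual rate is Beacon Savings at 4.300%.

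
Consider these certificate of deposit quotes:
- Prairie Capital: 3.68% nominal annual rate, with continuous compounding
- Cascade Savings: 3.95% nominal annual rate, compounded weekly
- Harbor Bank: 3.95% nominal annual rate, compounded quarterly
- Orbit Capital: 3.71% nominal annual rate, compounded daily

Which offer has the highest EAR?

Prairie Capital: e^0.0368 − 1 = 3.749%
Cascade Savings: (1 + 0.0395/52)^52 − 1 = 4.027%
Harbor Bank: (1 + 0.0395/4)^4 − 1 = 4.009%
Orbit Capital: (1 + 0.0371/365)^365 − 1 = 3.779%
The highest effective annual rate is Cascade Savings at 4.027%.

Cascade Savings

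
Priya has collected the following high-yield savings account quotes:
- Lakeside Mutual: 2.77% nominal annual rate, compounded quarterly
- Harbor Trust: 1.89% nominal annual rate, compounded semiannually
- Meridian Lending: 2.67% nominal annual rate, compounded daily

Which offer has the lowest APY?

Harbor Trust

Lakeside Mutual: (1 + 0.0277/4)^4 − 1 = 2.799%
Harbor Trust: (1 + 0.0189/2)^2 − 1 = 1.899%
Meridian Lending: (1 + 0.0267/365)^365 − 1 = 2.706%
The lowest effective annual rate is Harbor Trust at 1.899%.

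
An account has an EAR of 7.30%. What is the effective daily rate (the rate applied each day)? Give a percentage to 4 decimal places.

0.0193%

The per-day rate i satisfies (1 + i)^365 = 1 + 0.0730.
i = 1.0730^(1/365) − 1 = 0.0001931 = 0.0193%.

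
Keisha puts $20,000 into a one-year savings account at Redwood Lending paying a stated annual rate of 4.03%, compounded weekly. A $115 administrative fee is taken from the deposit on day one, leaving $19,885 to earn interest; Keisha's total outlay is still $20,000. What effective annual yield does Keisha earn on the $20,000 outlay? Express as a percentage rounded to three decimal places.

Value after one year: 19,885 × (1 + 0.0403/52)^52 = 19,885 × 1.041107 = $20,702.41.
Effective yield on the $20,000 outlay: 20,702.41 / 20,000 − 1 = 0.035120 = 3.512%.

3.512%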